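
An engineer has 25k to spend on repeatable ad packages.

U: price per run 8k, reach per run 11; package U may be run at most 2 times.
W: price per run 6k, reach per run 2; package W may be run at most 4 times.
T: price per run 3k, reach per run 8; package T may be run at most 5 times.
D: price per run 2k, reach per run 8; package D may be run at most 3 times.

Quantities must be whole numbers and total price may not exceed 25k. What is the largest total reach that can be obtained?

64

This is a bounded integer knapsack.
5×T and 3×D: price 21 ≤ 25, reach 5·8 + 3·8 = 64.
1×U, 3×T, and 3×D: price 23 ≤ 25, reach 1·11 + 3·8 + 3·8 = 59.
Best is 64.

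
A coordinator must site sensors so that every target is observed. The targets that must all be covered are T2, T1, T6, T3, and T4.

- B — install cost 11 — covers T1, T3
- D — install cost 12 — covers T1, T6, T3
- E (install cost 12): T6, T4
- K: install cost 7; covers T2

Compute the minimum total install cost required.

This is an integer covering problem.
The greedy cost-per-new-target heuristic would pick D, K, and E for 31, but a cheaper cover exists.
Choose B, E, and K: together they cover T2, T1, T6, T3, T4 — every target.
Total install cost: 11 + 12 + 7 = 30.
No cover costs less than 30.

30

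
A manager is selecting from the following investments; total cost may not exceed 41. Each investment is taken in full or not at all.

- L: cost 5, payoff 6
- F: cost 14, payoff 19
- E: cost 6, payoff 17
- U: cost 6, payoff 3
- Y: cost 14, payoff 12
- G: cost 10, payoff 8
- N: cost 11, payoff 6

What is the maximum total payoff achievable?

Allowing fractional choices, the relaxed optimum would be about 55.6, but investments are indivisible.
F + E + U + Y: cost 14 + 6 + 6 + 14 = 40 ≤ 41, payoff 19 + 17 + 3 + 12 = 51.
L + F + E + U + G: cost 5 + 14 + 6 + 6 + 10 = 41 ≤ 41, payoff 6 + 19 + 17 + 3 + 8 = 53.
L + F + E + Y: cost 5 + 14 + 6 + 14 = 39 ≤ 41, payoff 6 + 19 + 17 + 12 = 54.
Best is L, F, E, and Y with total payoff 54.

54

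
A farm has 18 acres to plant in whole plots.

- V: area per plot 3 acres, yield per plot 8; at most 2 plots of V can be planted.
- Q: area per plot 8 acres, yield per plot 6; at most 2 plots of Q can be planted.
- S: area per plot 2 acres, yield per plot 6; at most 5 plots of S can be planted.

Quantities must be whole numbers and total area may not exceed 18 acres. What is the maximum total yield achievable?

S has the best ratio (6/2); taking only S gives at most 5×6 = 30 (stopped by the supply cap of 5).
Mixing does better — 2×V and 5×S: area 16 ≤ 18, yield 2·8 + 5·6 = 46.

46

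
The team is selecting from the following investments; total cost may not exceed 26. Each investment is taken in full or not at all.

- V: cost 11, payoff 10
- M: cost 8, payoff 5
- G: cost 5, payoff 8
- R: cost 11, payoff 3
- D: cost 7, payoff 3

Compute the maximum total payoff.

23

Allowing fractional choices, the relaxed optimum would be about 23.9, but investments are indivisible.
V + M + G: cost 11 + 8 + 5 = 24 ≤ 26, payoff 10 + 5 + 8 = 23.
V + G: cost 11 + 5 = 16 ≤ 26, payoff 10 + 8 = 18.
V + G + D: cost 11 + 5 + 7 = 23 ≤ 26, payoff 10 + 8 + 3 = 21.
Best is V, M, and G with total payoff 23.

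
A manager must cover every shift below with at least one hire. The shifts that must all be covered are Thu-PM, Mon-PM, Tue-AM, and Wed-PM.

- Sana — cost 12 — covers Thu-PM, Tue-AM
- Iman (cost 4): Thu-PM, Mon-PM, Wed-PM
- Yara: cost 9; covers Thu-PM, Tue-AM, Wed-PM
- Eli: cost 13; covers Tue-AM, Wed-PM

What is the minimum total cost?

13

Choose Iman and Yara: together they cover Thu-PM, Mon-PM, Tue-AM, Wed-PM — every shift.
Total cost: 4 + 9 = 13.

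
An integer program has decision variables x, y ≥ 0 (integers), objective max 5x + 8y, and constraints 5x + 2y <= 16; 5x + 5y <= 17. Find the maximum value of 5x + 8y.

Relaxing integrality, the LP optimum is 27.20 at (x,y) = (0, 3.4), which is not an integer point.
(x,y)=(0,3): 5·0+2·3=6≤16, 5·0+5·3=15≤17, objective 24.
(x,y)=(1,2): 5·1+2·2=9≤16, 5·1+5·2=15≤17, objective 21.
(x,y)=(0,2): 5·0+2·2=4≤16, 5·0+5·2=10≤17, objective 16.
Maximum is 24 at (x,y)=(0,3).

24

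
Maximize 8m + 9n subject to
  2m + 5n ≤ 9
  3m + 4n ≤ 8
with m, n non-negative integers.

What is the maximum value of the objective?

17

Relaxing integrality, the LP optimum is 21.33 at (m,n) = (2.67, 0), which is not an integer point.
(m,n)=(1,1): 2·1+5·1=7≤9, 3·1+4·1=7≤8, objective 17.
(m,n)=(2,0): 2·2+5·0=4≤9, 3·2+4·0=6≤8, objective 16.
(m,n)=(0,1): 2·0+5·1=5≤9, 3·0+4·1=4≤8, objective 9.
No feasible integer point exceeds 17.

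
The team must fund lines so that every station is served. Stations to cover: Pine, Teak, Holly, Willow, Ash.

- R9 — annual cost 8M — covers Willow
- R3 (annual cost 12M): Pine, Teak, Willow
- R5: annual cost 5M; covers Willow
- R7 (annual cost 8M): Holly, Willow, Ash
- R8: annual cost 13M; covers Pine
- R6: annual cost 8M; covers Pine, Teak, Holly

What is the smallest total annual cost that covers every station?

16

Choose R7 and R6: together they cover Pine, Teak, Holly, Willow, Ash — every station.
Total annual cost: 8 + 8 = 16.
No cover costs less than 16.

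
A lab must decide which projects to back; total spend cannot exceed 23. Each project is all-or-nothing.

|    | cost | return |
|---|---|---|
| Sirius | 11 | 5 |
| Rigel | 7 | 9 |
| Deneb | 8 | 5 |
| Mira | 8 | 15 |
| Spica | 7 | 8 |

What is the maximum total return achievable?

32

Allowing fractional choices, the relaxed optimum would be about 32.6, but projects are indivisible.
Rigel + Deneb + Mira: cost 7 + 8 + 8 = 23 ≤ 23, return 9 + 5 + 15 = 29.
Deneb + Mira + Spica: cost 8 + 8 + 7 = 23 ≤ 23, return 5 + 15 + 8 = 28.
Rigel + Mira + Spica: cost 7 + 8 + 7 = 22 ≤ 23, return 9 + 15 + 8 = 32.
Best is Rigel, Mira, and Spica with total return 32.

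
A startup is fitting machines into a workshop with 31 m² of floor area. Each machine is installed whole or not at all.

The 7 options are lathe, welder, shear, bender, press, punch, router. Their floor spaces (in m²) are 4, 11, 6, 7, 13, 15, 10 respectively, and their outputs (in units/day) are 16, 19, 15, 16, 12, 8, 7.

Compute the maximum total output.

Allowing fractional choices, the relaxed optimum would be about 68.8, but machines are indivisible.
lathe + welder + shear + router: floor space 4 + 11 + 6 + 10 = 31 ≤ 31, output 16 + 19 + 15 + 7 = 57.
lathe + shear + bender + press: floor space 4 + 6 + 7 + 13 = 30 ≤ 31, output 16 + 15 + 16 + 12 = 59.
lathe + welder + shear + bender: floor space 4 + 11 + 6 + 7 = 28 ≤ 31, output 16 + 19 + 15 + 16 = 66.
Best is lathe, welder, shear, and bender with total output 66.

66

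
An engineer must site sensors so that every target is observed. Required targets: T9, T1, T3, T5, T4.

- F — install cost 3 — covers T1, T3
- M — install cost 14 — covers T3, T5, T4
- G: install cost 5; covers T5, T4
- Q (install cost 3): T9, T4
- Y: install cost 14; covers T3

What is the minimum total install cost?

11

Choose F, G, and Q: together they cover T9, T1, T3, T5, T4 — every target.
Total install cost: 3 + 5 + 3 = 11.
No cover costs less than 11.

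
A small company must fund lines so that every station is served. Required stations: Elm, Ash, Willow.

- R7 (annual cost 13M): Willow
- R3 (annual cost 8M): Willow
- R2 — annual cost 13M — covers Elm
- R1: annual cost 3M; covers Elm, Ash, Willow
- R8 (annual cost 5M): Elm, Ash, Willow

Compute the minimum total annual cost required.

3

This is an integer covering problem.
R1 alone covers Elm, Ash, Willow — every station.
Total annual cost: 3.
No cover costs less than 3.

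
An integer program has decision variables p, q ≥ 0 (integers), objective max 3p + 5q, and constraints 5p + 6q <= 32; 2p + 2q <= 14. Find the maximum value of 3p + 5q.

25

Relaxing integrality, the LP optimum is 26.67 at (p,q) = (0, 5.33), which is not an integer point.
(p,q)=(0,5): 5·0+6·5=30≤32, 2·0+2·5=10≤14, objective 25.
(p,q)=(1,4): 5·1+6·4=29≤32, 2·1+2·4=10≤14, objective 23.
(p,q)=(0,4): 5·0+6·4=24≤32, 2·0+2·4=8≤14, objective 20.
No feasible integer point exceeds 25.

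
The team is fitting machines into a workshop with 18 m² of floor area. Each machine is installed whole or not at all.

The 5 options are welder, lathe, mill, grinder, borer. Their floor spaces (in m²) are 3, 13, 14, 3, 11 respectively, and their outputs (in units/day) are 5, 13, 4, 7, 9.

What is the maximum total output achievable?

21

Allowing fractional choices, the relaxed optimum would be about 24.0, but machines are indivisible.
welder + grinder + borer: floor space 3 + 3 + 11 = 17 ≤ 18, output 5 + 7 + 9 = 21.
lathe + grinder: floor space 13 + 3 = 16 ≤ 18, output 13 + 7 = 20.
Best is welder, grinder, and borer with total output 21.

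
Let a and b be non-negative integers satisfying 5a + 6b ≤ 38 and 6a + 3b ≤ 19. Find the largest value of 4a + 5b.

(a,b)=(0,6): 5·0+6·6=36≤38, 6·0+3·6=18≤19, objective 30.
(a,b)=(0,5): 5·0+6·5=30≤38, 6·0+3·5=15≤19, objective 25.
No feasible integer point exceeds 30.

30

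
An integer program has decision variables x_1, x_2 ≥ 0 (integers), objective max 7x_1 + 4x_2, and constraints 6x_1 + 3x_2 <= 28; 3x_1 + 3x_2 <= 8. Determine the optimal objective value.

14

Relaxing integrality, the LP optimum is 18.67 at (x_1,x_2) = (2.67, 0), which is not an integer point.
(x_1,x_2)=(2,0) is feasible, giving 14.
(x_1,x_2)=(1,1) is feasible, giving 11.
Maximum is 14 at (x_1,x_2)=(2,0).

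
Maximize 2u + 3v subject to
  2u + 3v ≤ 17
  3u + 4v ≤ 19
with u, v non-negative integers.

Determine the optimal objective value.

14

(u,v)=(1,4) is feasible, giving 14.
(u,v)=(2,3) is feasible, giving 13.
(u,v)=(0,4) is feasible, giving 12.
(u,v)=(1,3) is feasible, giving 11.
Maximum is 14 at (u,v)=(1,4).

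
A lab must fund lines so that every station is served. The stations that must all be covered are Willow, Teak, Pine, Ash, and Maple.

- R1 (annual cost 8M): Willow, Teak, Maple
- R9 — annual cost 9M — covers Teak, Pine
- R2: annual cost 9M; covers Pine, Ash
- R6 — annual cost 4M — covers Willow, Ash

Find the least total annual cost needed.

This is an integer covering problem.
The greedy cost-per-new-station heuristic would pick R6, R1, and R9 for 21, but a cheaper cover exists.
Choose R1 and R2: together they cover Willow, Teak, Pine, Ash, Maple — every station.
Total annual cost: 8 + 9 = 17.
No cover costs less than 17.

17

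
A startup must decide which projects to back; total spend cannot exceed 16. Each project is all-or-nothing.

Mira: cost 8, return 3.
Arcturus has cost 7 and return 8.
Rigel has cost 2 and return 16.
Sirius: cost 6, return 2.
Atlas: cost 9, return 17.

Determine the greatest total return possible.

Allowing fractional choices, the relaxed optimum would be about 38.7, but projects are indivisible.
Rigel + Atlas: cost 2 + 9 = 11 ≤ 16, return 16 + 17 = 33.
Arcturus + Rigel + Sirius: cost 7 + 2 + 6 = 15 ≤ 16, return 8 + 16 + 2 = 26.
Best is Rigel and Atlas with total return 33.

33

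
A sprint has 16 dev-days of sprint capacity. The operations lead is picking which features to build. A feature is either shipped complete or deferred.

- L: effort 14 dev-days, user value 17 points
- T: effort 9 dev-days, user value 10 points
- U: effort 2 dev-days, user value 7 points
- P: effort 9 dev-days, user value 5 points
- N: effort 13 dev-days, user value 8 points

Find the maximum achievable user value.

Treat it as a binary knapsack problem.
L: effort 14 ≤ 16, user value 17.
T + U: effort 9 + 2 = 11 ≤ 16, user value 10 + 7 = 17.
L + U: effort 14 + 2 = 16 ≤ 16, user value 17 + 7 = 24.
Best is L and U with total user value 24.

24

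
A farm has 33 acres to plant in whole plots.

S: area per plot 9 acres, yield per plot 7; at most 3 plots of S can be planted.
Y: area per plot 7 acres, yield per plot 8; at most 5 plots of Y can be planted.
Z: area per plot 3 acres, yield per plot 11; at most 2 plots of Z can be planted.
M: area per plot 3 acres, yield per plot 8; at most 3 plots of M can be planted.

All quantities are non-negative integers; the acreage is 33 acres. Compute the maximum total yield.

62

2×Y, 2×Z, and 3×M: area 29 ≤ 33, yield 2·8 + 2·11 + 3·8 = 62.
3×Y, 2×Z, and 2×M: area 33 ≤ 33, yield 3·8 + 2·11 + 2·8 = 62.
Best is 62.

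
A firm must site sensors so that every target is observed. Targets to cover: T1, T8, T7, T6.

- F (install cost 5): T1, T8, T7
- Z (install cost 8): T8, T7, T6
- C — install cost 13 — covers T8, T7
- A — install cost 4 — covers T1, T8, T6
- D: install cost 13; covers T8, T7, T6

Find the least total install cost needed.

9

This is an integer covering problem.
Choose F and A: together they cover T1, T8, T7, T6 — every target.
Total install cost: 5 + 4 = 9.
No cover costs less than 9.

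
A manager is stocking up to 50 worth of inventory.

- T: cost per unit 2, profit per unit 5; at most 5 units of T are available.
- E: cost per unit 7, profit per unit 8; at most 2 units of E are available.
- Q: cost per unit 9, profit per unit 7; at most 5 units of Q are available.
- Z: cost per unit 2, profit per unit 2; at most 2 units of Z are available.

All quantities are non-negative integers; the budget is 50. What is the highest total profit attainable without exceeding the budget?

T has the best ratio (5/2); taking only T gives at most 5×5 = 25 (stopped by the supply cap of 5).
Mixing does better — 5×T, 2×E, 2×Q, and 2×Z: cost 46 ≤ 50, profit 5·5 + 2·8 + 2·7 + 2·2 = 59.

59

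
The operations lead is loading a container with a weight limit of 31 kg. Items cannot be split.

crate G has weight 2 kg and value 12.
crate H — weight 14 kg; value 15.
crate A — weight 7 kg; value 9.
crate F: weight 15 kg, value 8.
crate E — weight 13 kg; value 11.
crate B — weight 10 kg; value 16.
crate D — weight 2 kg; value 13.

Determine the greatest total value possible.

56

This is a 0-1 knapsack instance.
Take crate G, crate H, crate B, and crate D: weight 2 + 14 + 10 + 2 = 28 ≤ 31, value 12 + 15 + 16 + 13 = 56.
No other feasible combination does better.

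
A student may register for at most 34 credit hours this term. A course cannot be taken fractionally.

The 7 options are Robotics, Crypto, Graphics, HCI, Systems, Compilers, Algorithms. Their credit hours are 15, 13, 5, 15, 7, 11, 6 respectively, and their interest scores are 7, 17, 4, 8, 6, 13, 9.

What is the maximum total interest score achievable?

Crypto + Systems + Compilers: credit hours 13 + 7 + 11 = 31 ≤ 34, interest score 17 + 6 + 13 = 36.
Crypto + Compilers + Algorithms: credit hours 13 + 11 + 6 = 30 ≤ 34, interest score 17 + 13 + 9 = 39.
Best is Crypto, Compilers, and Algorithms with total interest score 39.

39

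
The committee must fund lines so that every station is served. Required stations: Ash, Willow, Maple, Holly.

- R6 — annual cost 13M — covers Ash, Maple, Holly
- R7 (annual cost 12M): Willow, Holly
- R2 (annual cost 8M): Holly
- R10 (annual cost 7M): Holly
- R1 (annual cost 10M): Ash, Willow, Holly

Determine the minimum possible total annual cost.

23

Choose R6 and R1: together they cover Ash, Willow, Maple, Holly — every station.
Total annual cost: 13 + 10 = 23.
No cover costs less than 23.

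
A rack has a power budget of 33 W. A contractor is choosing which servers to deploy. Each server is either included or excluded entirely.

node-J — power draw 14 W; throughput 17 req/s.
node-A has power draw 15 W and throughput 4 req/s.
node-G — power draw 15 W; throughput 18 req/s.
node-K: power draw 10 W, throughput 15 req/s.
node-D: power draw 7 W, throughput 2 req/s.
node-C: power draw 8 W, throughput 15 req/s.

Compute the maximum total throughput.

Allowing fractional choices, the relaxed optimum would be about 48.2, but servers are indivisible.
node-J + node-K + node-C: power draw 14 + 10 + 8 = 32 ≤ 33, throughput 17 + 15 + 15 = 47.
node-G + node-K + node-C: power draw 15 + 10 + 8 = 33 ≤ 33, throughput 18 + 15 + 15 = 48.
Best is node-G, node-K, and node-C with total throughput 48.

48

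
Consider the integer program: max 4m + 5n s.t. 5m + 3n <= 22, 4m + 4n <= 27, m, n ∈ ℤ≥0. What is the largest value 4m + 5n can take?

30

(m,n)=(0,6) is feasible, giving 30.
(m,n)=(1,5) is feasible, giving 29.
(m,n)=(0,5) is feasible, giving 25.
No feasible integer point exceeds 30.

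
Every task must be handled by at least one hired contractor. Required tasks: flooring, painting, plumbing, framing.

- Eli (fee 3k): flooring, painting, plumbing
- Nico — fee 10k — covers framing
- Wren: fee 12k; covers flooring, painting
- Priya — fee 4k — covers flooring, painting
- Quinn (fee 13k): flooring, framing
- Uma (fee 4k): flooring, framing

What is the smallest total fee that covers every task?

Choose Eli and Uma: together they cover flooring, painting, plumbing, framing — every task.
Total fee: 3 + 4 = 7.
No cover costs less than 7.

7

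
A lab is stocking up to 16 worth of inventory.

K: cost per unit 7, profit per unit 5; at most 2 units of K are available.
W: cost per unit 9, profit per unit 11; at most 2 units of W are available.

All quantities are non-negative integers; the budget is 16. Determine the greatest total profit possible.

This is a bounded integer knapsack.
Take 1×K and 1×W: cost 16 ≤ 16, profit 1·5 + 1·11 = 16.
No other integer combination yields more.

16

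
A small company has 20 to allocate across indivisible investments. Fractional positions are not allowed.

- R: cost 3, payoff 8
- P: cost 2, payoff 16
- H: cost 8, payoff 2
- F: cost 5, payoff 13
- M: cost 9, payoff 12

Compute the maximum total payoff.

P + F + M: cost 2 + 5 + 9 = 16 ≤ 20, payoff 16 + 13 + 12 = 41.
R + P + H + F: cost 3 + 2 + 8 + 5 = 18 ≤ 20, payoff 8 + 16 + 2 + 13 = 39.
R + P + F + M: cost 3 + 2 + 5 + 9 = 19 ≤ 20, payoff 8 + 16 + 13 + 12 = 49.
Best is R, P, F, and M with total payoff 49.

49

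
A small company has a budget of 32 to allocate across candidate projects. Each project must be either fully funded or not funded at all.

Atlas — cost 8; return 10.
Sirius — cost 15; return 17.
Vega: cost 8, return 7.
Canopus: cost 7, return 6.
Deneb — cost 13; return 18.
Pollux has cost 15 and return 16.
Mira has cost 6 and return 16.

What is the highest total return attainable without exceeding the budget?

Atlas + Sirius + Mira: cost 8 + 15 + 6 = 29 ≤ 32, return 10 + 17 + 16 = 43.
Atlas + Deneb + Mira: cost 8 + 13 + 6 = 27 ≤ 32, return 10 + 18 + 16 = 44.
Best is Atlas, Deneb, and Mira with total return 44.

44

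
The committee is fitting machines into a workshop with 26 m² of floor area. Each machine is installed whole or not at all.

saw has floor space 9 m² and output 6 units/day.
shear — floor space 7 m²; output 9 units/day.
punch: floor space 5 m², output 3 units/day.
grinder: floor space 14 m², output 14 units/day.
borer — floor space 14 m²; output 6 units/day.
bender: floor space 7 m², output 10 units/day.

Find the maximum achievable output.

27

This is an integer program with binary decision variables.
Allowing fractional choices, the relaxed optimum would be about 31.0, but machines are indivisible.
saw + shear + bender: floor space 9 + 7 + 7 = 23 ≤ 26, output 6 + 9 + 10 = 25.
shear + punch + grinder: floor space 7 + 5 + 14 = 26 ≤ 26, output 9 + 3 + 14 = 26.
punch + grinder + bender: floor space 5 + 14 + 7 = 26 ≤ 26, output 3 + 14 + 10 = 27.
Best is punch, grinder, and bender with total output 27.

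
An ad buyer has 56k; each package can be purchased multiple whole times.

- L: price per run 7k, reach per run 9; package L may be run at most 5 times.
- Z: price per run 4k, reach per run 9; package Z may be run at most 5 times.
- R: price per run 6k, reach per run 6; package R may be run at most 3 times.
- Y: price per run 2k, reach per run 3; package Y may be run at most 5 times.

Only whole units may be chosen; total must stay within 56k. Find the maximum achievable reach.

This is a bounded integer knapsack.
2×L, 5×Z, 2×R, and 5×Y: price 56 ≤ 56, reach 2·9 + 5·9 + 2·6 + 5·3 = 90.
4×L, 5×Z, and 4×Y: price 56 ≤ 56, reach 4·9 + 5·9 + 4·3 = 93.
Best is 93.

93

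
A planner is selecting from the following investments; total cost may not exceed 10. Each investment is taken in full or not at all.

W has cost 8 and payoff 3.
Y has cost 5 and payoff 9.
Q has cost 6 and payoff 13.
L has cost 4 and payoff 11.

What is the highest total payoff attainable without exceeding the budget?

Take Q and L: cost 6 + 4 = 10 ≤ 10, payoff 13 + 11 = 24.
No other feasible combination does better.

24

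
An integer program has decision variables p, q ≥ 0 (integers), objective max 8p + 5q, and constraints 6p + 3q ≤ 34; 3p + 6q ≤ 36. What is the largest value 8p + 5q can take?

The continuous relaxation peaks at (3.56, 4.22) with value 49.56; rounding to a feasible lattice point costs some objective.
(p,q)=(4,3): 6·4+3·3=33≤34, 3·4+6·3=30≤36, objective 47.
(p,q)=(3,4): 6·3+3·4=30≤34, 3·3+6·4=33≤36, objective 44.
Maximum is 47 at (p,q)=(4,3).

47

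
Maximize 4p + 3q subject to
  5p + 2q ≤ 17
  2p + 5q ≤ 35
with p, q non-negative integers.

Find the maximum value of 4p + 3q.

(p,q)=(1,6): 5·1+2·6=17≤17, 2·1+5·6=32≤35, objective 22.
(p,q)=(0,7): 5·0+2·7=14≤17, 2·0+5·7=35≤35, objective 21.
The best lattice point is (1,6), giving 22.

22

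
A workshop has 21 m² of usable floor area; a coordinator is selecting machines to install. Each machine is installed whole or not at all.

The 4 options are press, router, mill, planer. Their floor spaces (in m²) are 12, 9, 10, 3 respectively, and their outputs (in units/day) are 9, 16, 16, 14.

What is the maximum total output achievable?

32

Take router and mill: floor space 9 + 10 = 19 ≤ 21, output 16 + 16 = 32.
No other feasible combination does better.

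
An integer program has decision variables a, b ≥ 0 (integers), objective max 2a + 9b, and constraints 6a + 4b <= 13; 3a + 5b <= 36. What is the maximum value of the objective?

(a,b)=(0,3): 6·0+4·3=12≤13, 3·0+5·3=15≤36, objective 27.
(a,b)=(0,2): 6·0+4·2=8≤13, 3·0+5·2=10≤36, objective 18.
Maximum is 27 at (a,b)=(0,3).

27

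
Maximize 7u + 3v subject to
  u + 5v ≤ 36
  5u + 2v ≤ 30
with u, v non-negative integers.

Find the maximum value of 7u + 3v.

43

(u,v)=(4,5) is feasible, giving 43.
(u,v)=(4,4) is feasible, giving 40.
Maximum is 43 at (u,v)=(4,5).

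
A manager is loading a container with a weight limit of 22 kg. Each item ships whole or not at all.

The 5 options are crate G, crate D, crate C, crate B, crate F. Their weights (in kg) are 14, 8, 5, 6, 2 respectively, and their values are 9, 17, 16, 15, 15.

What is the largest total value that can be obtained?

crate D + crate C + crate F: weight 8 + 5 + 2 = 15 ≤ 22, value 17 + 16 + 15 = 48.
crate D + crate C + crate B + crate F: weight 8 + 5 + 6 + 2 = 21 ≤ 22, value 17 + 16 + 15 + 15 = 63.
crate D + crate C + crate B: weight 8 + 5 + 6 = 19 ≤ 22, value 17 + 16 + 15 = 48.
Best is crate D, crate C, crate B, and crate F with total value 63.

63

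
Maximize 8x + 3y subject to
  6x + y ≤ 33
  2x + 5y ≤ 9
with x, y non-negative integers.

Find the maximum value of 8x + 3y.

32

(x,y)=(4,0): 6·4+1·0=24≤33, 2·4+5·0=8≤9, objective 32.
(x,y)=(3,0): 6·3+1·0=18≤33, 2·3+5·0=6≤9, objective 24.
Maximum is 32 at (x,y)=(4,0).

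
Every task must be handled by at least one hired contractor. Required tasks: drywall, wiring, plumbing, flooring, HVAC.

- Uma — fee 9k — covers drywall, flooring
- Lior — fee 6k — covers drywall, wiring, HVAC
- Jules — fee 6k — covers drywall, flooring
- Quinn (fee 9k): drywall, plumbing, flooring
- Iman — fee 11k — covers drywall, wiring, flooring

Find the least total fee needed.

15

Choose Lior and Quinn: together they cover drywall, wiring, plumbing, flooring, HVAC — every task.
Total fee: 6 + 9 = 15.
No cover costs less than 15.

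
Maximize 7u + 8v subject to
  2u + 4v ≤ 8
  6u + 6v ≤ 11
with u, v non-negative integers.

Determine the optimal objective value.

(u,v)=(0,1): 2·0+4·1=4≤8, 6·0+6·1=6≤11, objective 8.
(u,v)=(1,0): 2·1+4·0=2≤8, 6·1+6·0=6≤11, objective 7.
(u,v)=(0,0): 2·0+4·0=0≤8, 6·0+6·0=0≤11, objective 0.
The best lattice point is (0,1), giving 8.

8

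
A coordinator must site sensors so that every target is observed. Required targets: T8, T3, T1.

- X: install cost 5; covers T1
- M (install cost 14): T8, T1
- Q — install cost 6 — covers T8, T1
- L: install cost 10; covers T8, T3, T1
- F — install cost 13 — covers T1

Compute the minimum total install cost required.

10

The greedy cost-per-new-target heuristic would pick Q and L for 16, but a cheaper cover exists.
L alone covers T8, T3, T1 — every target.
Total install cost: 10.
No cover costs less than 10.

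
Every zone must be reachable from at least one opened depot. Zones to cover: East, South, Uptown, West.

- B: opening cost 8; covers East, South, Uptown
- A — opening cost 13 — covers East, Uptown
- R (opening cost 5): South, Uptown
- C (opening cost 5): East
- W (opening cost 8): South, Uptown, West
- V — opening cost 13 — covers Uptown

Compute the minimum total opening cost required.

13

This is a weighted set-cover instance.
The greedy cost-per-new-zone heuristic would pick R, C, and W for 18, but a cheaper cover exists.
Choose C and W: together they cover East, South, Uptown, West — every zone.
Total opening cost: 5 + 8 = 13.
No cover costs less than 13.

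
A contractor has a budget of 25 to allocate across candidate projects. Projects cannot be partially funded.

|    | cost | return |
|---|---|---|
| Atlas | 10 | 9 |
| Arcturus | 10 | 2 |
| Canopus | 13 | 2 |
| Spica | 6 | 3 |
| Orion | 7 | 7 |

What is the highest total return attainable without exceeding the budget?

19

Allowing fractional choices, the relaxed optimum would be about 19.4, but projects are indivisible.
Atlas + Orion: cost 10 + 7 = 17 ≤ 25, return 9 + 7 = 16.
Atlas + Spica + Orion: cost 10 + 6 + 7 = 23 ≤ 25, return 9 + 3 + 7 = 19.
Atlas + Spica: cost 10 + 6 = 16 ≤ 25, return 9 + 3 = 12.
Best is Atlas, Spica, and Orion with total return 19.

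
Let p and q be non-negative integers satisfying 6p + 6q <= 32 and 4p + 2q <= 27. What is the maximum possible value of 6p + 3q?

The continuous relaxation peaks at (5.33, 0) with value 32.00; rounding to a feasible lattice point costs some objective.
(p,q)=(5,0): 6·5+6·0=30≤32, 4·5+2·0=20≤27, objective 30.
(p,q)=(4,1): 6·4+6·1=30≤32, 4·4+2·1=18≤27, objective 27.
No feasible integer point exceeds 30.

30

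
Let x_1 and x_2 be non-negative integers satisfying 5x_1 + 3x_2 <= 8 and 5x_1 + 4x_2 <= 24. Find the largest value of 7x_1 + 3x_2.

10

The continuous relaxation peaks at (1.6, 0) with value 11.20; rounding to a feasible lattice point costs some objective.
(x_1,x_2)=(1,1): 5·1+3·1=8≤8, 5·1+4·1=9≤24, objective 10.
(x_1,x_2)=(1,0): 5·1+3·0=5≤8, 5·1+4·0=5≤24, objective 7.
(x_1,x_2)=(0,2): 5·0+3·2=6≤8, 5·0+4·2=8≤24, objective 6.
Maximum is 10 at (x_1,x_2)=(1,1).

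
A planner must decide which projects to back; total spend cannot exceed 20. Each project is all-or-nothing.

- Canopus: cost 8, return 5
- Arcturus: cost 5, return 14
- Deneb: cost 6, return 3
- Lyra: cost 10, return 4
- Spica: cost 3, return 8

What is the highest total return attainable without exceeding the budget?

This is a 0-1 knapsack instance.
Take Canopus, Arcturus, and Spica: cost 8 + 5 + 3 = 16 ≤ 20, return 5 + 14 + 8 = 27.
No other feasible combination does better.

27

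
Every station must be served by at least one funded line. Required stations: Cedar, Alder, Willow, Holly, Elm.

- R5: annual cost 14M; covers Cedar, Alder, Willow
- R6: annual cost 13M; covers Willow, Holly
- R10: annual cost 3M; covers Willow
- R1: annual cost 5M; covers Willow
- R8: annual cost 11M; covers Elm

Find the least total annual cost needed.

The greedy cost-per-new-station heuristic would pick R10, R5, R8, and R6 for 41, but a cheaper cover exists.
Choose R5, R6, and R8: together they cover Cedar, Alder, Willow, Holly, Elm — every station.
Total annual cost: 14 + 13 + 11 = 38.
No cover costs less than 38.

38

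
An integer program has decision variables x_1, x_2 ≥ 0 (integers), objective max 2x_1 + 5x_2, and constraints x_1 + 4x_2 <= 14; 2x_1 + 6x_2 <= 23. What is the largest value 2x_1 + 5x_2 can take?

22

(x_1,x_2)=(11,0): 1·11+4·0=11≤14, 2·11+6·0=22≤23, objective 22.
(x_1,x_2)=(10,0): 1·10+4·0=10≤14, 2·10+6·0=20≤23, objective 20.
No feasible integer point exceeds 22.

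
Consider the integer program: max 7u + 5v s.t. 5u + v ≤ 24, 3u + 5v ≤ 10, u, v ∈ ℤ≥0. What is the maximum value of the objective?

(u,v)=(3,0): 5·3+1·0=15≤24, 3·3+5·0=9≤10, objective 21.
(u,v)=(2,0): 5·2+1·0=10≤24, 3·2+5·0=6≤10, objective 14.
No feasible integer point exceeds 21.

21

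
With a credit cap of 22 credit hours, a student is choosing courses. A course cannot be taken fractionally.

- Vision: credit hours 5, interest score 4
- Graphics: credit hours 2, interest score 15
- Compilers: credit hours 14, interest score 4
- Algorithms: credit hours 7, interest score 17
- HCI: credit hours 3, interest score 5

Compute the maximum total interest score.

Graphics + Algorithms + HCI: credit hours 2 + 7 + 3 = 12 ≤ 22, interest score 15 + 17 + 5 = 37.
Vision + Graphics + Algorithms + HCI: credit hours 5 + 2 + 7 + 3 = 17 ≤ 22, interest score 4 + 15 + 17 + 5 = 41.
Vision + Graphics + Algorithms: credit hours 5 + 2 + 7 = 14 ≤ 22, interest score 4 + 15 + 17 = 36.
Best is Vision, Graphics, Algorithms, and HCI with total interest score 41.

41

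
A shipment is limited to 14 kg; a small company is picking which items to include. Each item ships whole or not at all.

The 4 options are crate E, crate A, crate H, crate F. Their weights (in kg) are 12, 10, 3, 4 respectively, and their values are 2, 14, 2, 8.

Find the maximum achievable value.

crate A + crate F: weight 10 + 4 = 14 ≤ 14, value 14 + 8 = 22.
crate A + crate H: weight 10 + 3 = 13 ≤ 14, value 14 + 2 = 16.
Best is crate A and crate F with total value 22.

22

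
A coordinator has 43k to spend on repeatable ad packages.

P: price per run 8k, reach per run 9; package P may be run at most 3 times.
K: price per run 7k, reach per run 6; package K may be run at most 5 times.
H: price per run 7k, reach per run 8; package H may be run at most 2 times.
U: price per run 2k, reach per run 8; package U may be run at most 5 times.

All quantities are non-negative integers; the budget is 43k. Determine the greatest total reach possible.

This is a bounded integer knapsack.
3×P, 1×H, and 5×U: price 41 ≤ 43, reach 3·9 + 1·8 + 5·8 = 75.
2×P, 2×H, and 5×U: price 40 ≤ 43, reach 2·9 + 2·8 + 5·8 = 74.
Best is 75.

75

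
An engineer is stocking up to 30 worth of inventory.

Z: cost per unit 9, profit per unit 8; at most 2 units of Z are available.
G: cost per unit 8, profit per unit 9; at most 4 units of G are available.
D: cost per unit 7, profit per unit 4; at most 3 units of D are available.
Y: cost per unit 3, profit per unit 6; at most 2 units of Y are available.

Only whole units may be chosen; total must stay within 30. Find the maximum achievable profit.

Take 3×G and 2×Y: cost 30 ≤ 30, profit 3·9 + 2·6 = 39.
Y has the best ratio (6/3) and is taken to its limit of 2; remaining capacity is filled optimally with the others.

39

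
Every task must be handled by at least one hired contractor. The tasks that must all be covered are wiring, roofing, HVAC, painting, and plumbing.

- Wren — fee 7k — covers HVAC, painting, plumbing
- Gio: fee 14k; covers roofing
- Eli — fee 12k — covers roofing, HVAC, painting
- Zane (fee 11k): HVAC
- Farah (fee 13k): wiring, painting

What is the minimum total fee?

Choose Wren, Eli, and Farah: together they cover wiring, roofing, HVAC, painting, plumbing — every task.
Total fee: 7 + 12 + 13 = 32.
No cover costs less than 32.

32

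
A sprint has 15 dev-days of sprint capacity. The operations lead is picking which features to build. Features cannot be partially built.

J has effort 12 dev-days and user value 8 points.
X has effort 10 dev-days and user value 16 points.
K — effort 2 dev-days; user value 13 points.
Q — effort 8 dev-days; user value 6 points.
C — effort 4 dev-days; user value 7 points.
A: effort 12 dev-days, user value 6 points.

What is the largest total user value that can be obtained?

29

Take X and K: effort 10 + 2 = 12 ≤ 15, user value 16 + 13 = 29.
No other feasible combination does better.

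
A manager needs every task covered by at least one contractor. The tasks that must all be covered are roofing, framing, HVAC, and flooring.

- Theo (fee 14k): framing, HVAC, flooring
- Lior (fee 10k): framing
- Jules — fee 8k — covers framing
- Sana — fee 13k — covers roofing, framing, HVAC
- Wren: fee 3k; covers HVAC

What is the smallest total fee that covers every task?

This is an integer covering problem.
The greedy cost-per-new-task heuristic would pick Wren, Sana, and Theo for 30, but a cheaper cover exists.
Choose Theo and Sana: together they cover roofing, framing, HVAC, flooring — every task.
Total fee: 14 + 13 = 27.
No cover costs less than 27.

27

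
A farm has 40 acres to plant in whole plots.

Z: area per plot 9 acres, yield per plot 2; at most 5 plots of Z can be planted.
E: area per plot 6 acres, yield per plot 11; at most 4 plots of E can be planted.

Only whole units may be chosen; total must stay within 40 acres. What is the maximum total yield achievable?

E has the best ratio (11/6); taking only E gives at most 4×11 = 44 (stopped by the supply cap of 4).
Mixing does better — 1×Z and 4×E: area 33 ≤ 40, yield 1·2 + 4·11 = 46.

46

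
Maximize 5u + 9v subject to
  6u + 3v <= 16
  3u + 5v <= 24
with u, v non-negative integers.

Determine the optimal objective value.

36

(u,v)=(0,4) is feasible, giving 36.
(u,v)=(1,3) is feasible, giving 32.
(u,v)=(0,3) is feasible, giving 27.
No feasible integer point exceeds 36.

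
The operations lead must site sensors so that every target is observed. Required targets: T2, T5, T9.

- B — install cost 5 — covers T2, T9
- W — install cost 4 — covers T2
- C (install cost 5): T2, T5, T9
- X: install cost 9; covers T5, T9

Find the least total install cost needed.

This is an integer covering problem.
C alone covers T2, T5, T9 — every target.
Total install cost: 5.
No cover costs less than 5.

5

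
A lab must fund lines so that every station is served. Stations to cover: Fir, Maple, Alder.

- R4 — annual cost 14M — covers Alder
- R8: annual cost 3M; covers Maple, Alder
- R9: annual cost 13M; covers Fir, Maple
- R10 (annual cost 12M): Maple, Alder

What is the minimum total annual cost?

16

This is a weighted set-cover instance.
Choose R8 and R9: together they cover Fir, Maple, Alder — every station.
Total annual cost: 3 + 13 = 16.
No cover costs less than 16.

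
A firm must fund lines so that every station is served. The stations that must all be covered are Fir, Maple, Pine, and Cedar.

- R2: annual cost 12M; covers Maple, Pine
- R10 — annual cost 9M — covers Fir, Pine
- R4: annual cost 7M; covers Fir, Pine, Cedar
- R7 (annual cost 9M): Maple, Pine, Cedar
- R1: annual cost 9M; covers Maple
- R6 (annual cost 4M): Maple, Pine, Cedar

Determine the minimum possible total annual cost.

11

Choose R4 and R6: together they cover Fir, Maple, Pine, Cedar — every station.
Total annual cost: 7 + 4 = 11.
No cover costs less than 11.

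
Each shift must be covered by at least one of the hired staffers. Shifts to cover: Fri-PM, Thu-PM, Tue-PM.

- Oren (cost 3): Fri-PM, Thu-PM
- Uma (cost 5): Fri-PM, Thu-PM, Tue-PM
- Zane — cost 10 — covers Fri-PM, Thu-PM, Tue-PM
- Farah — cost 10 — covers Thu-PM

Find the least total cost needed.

This is an integer covering problem.
The greedy cost-per-new-shift heuristic would pick Oren and Uma for 8, but a cheaper cover exists.
Uma alone covers Fri-PM, Thu-PM, Tue-PM — every shift.
Total cost: 5.
No cover costs less than 5.

5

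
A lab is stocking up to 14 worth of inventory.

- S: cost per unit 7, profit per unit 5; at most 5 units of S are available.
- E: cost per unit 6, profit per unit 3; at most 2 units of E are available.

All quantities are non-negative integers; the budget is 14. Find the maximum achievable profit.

10

S has the best ratio (5/7); taking only S gives at most 2×5 = 10 (stopped by the cost limit).
Optimal: 2×S: cost 14 ≤ 14, profit 2·5 = 10.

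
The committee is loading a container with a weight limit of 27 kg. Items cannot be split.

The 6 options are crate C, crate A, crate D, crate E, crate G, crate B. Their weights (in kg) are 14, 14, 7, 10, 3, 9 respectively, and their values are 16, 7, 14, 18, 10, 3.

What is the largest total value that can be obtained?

Allowing fractional choices, the relaxed optimum would be about 50.0, but items are indivisible.
crate C + crate D + crate G: weight 14 + 7 + 3 = 24 ≤ 27, value 16 + 14 + 10 = 40.
crate D + crate E + crate G: weight 7 + 10 + 3 = 20 ≤ 27, value 14 + 18 + 10 = 42.
crate C + crate E + crate G: weight 14 + 10 + 3 = 27 ≤ 27, value 16 + 18 + 10 = 44.
Best is crate C, crate E, and crate G with total value 44.

44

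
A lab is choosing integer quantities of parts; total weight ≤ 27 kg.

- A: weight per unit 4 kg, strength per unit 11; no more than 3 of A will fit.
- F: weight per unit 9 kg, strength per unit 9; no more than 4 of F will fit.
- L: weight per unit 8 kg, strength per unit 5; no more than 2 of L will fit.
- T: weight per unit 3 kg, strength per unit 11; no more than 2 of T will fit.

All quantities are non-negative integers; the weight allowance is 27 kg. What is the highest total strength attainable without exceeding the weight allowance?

64

Take 3×A, 1×F, and 2×T: weight 27 ≤ 27, strength 3·11 + 1·9 + 2·11 = 64.
T has the best ratio (11/3) and is taken to its limit of 2; remaining capacity is filled optimally with the others.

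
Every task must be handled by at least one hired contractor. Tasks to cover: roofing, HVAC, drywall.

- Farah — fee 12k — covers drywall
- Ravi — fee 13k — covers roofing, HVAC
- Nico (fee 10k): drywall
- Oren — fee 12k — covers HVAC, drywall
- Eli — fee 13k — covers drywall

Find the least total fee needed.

23

The greedy cost-per-new-task heuristic would pick Oren and Ravi for 25, but a cheaper cover exists.
Choose Ravi and Nico: together they cover roofing, HVAC, drywall — every task.
Total fee: 13 + 10 = 23.
No cover costs less than 23.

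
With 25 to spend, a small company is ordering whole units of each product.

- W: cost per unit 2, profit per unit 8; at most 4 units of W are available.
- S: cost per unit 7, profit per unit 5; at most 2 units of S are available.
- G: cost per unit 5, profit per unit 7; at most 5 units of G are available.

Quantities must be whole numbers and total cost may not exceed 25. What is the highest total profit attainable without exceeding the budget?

53

4×W and 3×G: cost 23 ≤ 25, profit 4·8 + 3·7 = 53.
4×W, 1×S, and 2×G: cost 25 ≤ 25, profit 4·8 + 1·5 + 2·7 = 51.
Best is 53.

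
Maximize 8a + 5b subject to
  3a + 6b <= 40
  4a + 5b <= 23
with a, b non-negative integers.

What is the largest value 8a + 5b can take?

Relaxing integrality, the LP optimum is 46.00 at (a,b) = (5.75, 0), which is not an integer point.
(a,b)=(5,0): 3·5+6·0=15≤40, 4·5+5·0=20≤23, objective 40.
(a,b)=(4,1): 3·4+6·1=18≤40, 4·4+5·1=21≤23, objective 37.
(a,b)=(4,0): 3·4+6·0=12≤40, 4·4+5·0=16≤23, objective 32.
No feasible integer point exceeds 40.

40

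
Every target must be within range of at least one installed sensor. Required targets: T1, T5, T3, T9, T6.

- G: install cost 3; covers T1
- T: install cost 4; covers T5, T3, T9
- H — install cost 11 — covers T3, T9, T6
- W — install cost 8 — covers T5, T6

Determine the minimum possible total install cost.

15

This is an integer covering problem.
Choose G, T, and W: together they cover T1, T5, T3, T9, T6 — every target.
Total install cost: 3 + 4 + 8 = 15.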